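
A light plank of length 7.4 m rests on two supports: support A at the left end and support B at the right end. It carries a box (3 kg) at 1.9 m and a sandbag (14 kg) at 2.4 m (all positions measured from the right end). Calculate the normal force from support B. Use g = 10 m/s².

Taking torques about support A:
Box: 3 × 10 = 30 N down at 1.9 m → arm 5.5 m, τ = 30 × 5.5 = 165 N·m clockwise.
Sandbag: 14 × 10 = 140 N down at 2.4 m → arm 5 m, τ = 140 × 5 = 700 N·m clockwise.
Net load moment about support A = 865 N·m clockwise.
Reaction R at support B is upward at 0 m, arm 7.4 m → moment R × 7.4 counterclockwise.
Balancing moments: R × 7.4 = 865, giving R = 117 N.

R_B ≈ 117 N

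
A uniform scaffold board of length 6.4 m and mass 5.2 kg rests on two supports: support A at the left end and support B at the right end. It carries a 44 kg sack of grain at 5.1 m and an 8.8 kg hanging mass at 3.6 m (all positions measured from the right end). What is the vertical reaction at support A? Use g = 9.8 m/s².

R_A ≈ 418 N

Taking torques about support B:
Beam weight: 5.2 × 9.8 = 50.96 N down at 3.2 m → arm 3.2 m, τ = 50.96 × 3.2 = 163.1 N·m counterclockwise.
Sack of grain: 44 × 9.8 = 431.2 N down at 5.1 m → arm 5.1 m, τ = 431.2 × 5.1 = 2199 N·m counterclockwise.
Hanging mass: 8.8 × 9.8 = 86.24 N down at 3.6 m → arm 3.6 m, τ = 86.24 × 3.6 = 310.5 N·m counterclockwise.
Net load moment about support B = 2673 N·m counterclockwise.
Reaction R at support A is upward at 6.4 m, arm 6.4 m → moment R × 6.4 clockwise.
Balancing moments: R × 6.4 = 2673, giving R = 418 N.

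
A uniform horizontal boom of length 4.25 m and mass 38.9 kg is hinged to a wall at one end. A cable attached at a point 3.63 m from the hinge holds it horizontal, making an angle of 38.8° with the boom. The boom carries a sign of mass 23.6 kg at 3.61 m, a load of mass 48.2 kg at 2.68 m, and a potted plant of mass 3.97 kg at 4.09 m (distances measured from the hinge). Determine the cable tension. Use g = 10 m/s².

Sum moments about the hinge (the unknown hinge reaction has zero arm there).
Beam weight: 38.9 × 10 = 389 N down at 2.125 m → arm 2.125 m, τ = 389 × 2.125 = 826.6 N·m clockwise.
Sign: 23.6 × 10 = 236 N down at 3.61 m → arm 3.61 m, τ = 236 × 3.61 = 852 N·m clockwise.
Load: 48.2 × 10 = 482 N down at 2.68 m → arm 2.68 m, τ = 482 × 2.68 = 1292 N·m clockwise.
Potted plant: 3.97 × 10 = 39.7 N down at 4.09 m → arm 4.09 m, τ = 39.7 × 4.09 = 162.4 N·m clockwise.
Total clockwise load moment = 3133 N·m.
The cable tension T acts at 3.63 m; only its component perpendicular to the boom, T sinθ, produces torque. sin 38.8° = 0.6266.
Στ = 0 ⇒ T × 3.63 × 0.6266 = 3133 ⇒ T = 3133 / 2.275 = 1380 N.

T ≈ 1380 N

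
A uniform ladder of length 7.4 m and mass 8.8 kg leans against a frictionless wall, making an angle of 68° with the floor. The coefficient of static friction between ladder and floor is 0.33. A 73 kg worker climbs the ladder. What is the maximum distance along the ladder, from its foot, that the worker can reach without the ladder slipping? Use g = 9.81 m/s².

Sum moments about the foot of the ladder (the floor normal and friction both act there and drop out).
Ladder weight 8.8×9.81 = 86.33 N acts at 3.7 m along the ladder; its horizontal arm is 3.7·cos68° = 1.386 m → τ = 119.7 N·m clockwise.
Worker weight 73×9.81 = 716.1 N at distance d → arm d·cos68° → τ = 716.1·d·0.3746 clockwise.
Wall normal N at the top has arm L sinθ = 6.861 m counterclockwise, so Στ = 0 gives N·6.861 = 119.7 + 268.3·d.
ΣFy = 0 ⇒ N_floor = 802.4 N, so the maximum friction is μ_s·N_floor = 0.33×802.4 = 264.8 N. ΣFx = 0 ⇒ N_wall = f, so at the slipping point N = 264.8 N.
Substituting: 264.8×6.861 = 119.7 + 268.3·d ⇒ d = (1817 − 119.7) / 268.3 = 6.33 m.

d ≈ 6.33 m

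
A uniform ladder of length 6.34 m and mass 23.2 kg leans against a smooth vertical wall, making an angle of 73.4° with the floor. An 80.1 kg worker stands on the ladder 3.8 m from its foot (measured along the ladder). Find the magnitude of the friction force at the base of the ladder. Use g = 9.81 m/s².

Taking torques about the foot of the ladder:
Ladder weight 23.2×9.81 = 227.6 N acts at 3.17 m along the ladder; its horizontal arm is 3.17·cos73.4° = 0.9056 m → τ = 206.1 N·m clockwise.
Worker: 80.1×9.81 = 785.8 N at 3.8 m → arm 1.086 m → τ = 853.4 N·m clockwise.
Wall normal N acts horizontally at the top; its moment arm is the height L sinθ = 6.34·sin73.4° = 6.076 m, counterclockwise.
Balancing moments: N × 6.076 = 1060, giving N = 174 N.
ΣFx = 0: friction at the foot balances the wall's push, so f = N_wall = 174 N.

f ≈ 174 N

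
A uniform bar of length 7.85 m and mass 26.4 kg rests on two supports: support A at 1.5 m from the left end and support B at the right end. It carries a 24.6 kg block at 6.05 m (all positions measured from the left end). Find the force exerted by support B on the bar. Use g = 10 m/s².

R_B ≈ 277 N

About support A:
Beam weight: 26.4 × 10 = 264 N down at 3.925 m → arm 2.425 m, τ = 264 × 2.425 = 640.2 N·m clockwise.
Block: 24.6 × 10 = 246 N down at 6.05 m → arm 4.55 m, τ = 246 × 4.55 = 1119 N·m clockwise.
Net load moment about support A = 1759 N·m clockwise.
Reaction R at support B is upward at 7.85 m, arm 6.35 m → moment R × 6.35 counterclockwise.
For rotational equilibrium, R × 6.35 = 1759, so R = 277 N.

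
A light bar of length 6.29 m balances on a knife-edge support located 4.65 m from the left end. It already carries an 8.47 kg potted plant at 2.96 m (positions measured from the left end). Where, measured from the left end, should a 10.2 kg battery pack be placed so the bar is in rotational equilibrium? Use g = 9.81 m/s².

x ≈ 6.05 m from the left end

Taking torques about the knife-edge support (at 4.65 m from the left end):
Potted plant: 8.47 × 9.81 = 83.09 N down at 2.96 m → arm 1.69 m, τ = 83.09 × 1.69 = 140.4 N·m counterclockwise.
Net moment of existing loads = 140.4 N·m counterclockwise.
The battery pack weighs 10.2 × 9.81 = 100.1 N and must supply an equal clockwise moment, so its lever arm about the knife-edge support is 140.4 / 100.1 = 1.4 m.
That puts it at 4.65 + 1.4 = 6.05 m from the left end.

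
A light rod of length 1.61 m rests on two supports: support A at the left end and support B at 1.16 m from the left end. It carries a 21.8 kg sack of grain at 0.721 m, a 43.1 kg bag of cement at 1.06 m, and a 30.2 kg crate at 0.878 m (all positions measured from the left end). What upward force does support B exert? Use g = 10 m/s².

R_B ≈ 758 N

Choose support A as the axis so its reaction then has zero moment arm.
Sack of grain: 21.8 × 10 = 218 N down at 0.721 m → arm 0.721 m, τ = 218 × 0.721 = 157.2 N·m clockwise.
Bag of cement: 43.1 × 10 = 431 N down at 1.06 m → arm 1.06 m, τ = 431 × 1.06 = 456.9 N·m clockwise.
Crate: 30.2 × 10 = 302 N down at 0.878 m → arm 0.878 m, τ = 302 × 0.878 = 265.2 N·m clockwise.
Net load moment about support A = 879.3 N·m clockwise.
Reaction R at support B is upward at 1.16 m, arm 1.16 m → moment R × 1.16 counterclockwise.
Balancing moments: R × 1.16 = 879.3, giving R = 758 N.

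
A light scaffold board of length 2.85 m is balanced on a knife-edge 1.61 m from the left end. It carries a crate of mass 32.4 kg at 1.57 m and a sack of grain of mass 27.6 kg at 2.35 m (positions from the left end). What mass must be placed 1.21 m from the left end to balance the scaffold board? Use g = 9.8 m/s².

Choose the knife-edge (at 1.61 m from the left end) as the axis so the support reaction has zero arm there.
Crate: 32.4 × 9.8 = 317.5 N down at 1.57 m → arm 0.04 m, τ = 317.5 × 0.04 = 12.7 N·m counterclockwise.
Sack of grain: 27.6 × 9.8 = 270.5 N down at 2.35 m → arm 0.74 m, τ = 270.5 × 0.74 = 200.2 N·m clockwise.
Net moment of known loads = 187.5 N·m clockwise.
An unknown mass m at 1.21 m has arm 0.4 m; its moment is m·g·0.4 counterclockwise.
Στ = 0 ⇒ m × 9.8 × 0.4 = 187.5 ⇒ m = 187.5 / (9.8 × 0.4) = 47.8 kg.

m ≈ 47.8 kg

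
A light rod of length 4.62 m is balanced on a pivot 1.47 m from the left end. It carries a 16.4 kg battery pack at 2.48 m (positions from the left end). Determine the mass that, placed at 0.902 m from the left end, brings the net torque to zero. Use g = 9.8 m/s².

m ≈ 29.2 kg

About the pivot (at 1.47 m from the left end):
Battery pack: 16.4 × 9.8 = 160.7 N down at 2.48 m → arm 1.01 m, τ = 160.7 × 1.01 = 162.3 N·m clockwise.
Net moment of known loads = 162.3 N·m clockwise.
An unknown mass m at 0.902 m has arm 0.568 m; its moment is m·g·0.568 counterclockwise.
For rotational equilibrium, m × 9.8 × 0.568 = 162.3, so m = 162.3 / (9.8 × 0.568) = 29.2 kg.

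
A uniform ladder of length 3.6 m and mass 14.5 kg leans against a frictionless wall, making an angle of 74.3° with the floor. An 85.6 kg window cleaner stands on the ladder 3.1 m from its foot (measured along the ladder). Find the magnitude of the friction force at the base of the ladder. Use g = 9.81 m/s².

Sum moments about the foot of the ladder (the floor normal and friction both act there and drop out).
Ladder weight 14.5×9.81 = 142.2 N acts at 1.8 m along the ladder; its horizontal arm is 1.8·cos74.3° = 0.4871 m → τ = 69.27 N·m clockwise.
Window cleaner: 85.6×9.81 = 839.7 N at 3.1 m → arm 0.8389 m → τ = 704.4 N·m clockwise.
Wall normal N acts horizontally at the top; its moment arm is the height L sinθ = 3.6·sin74.3° = 3.466 m, counterclockwise.
Balancing moments: N × 3.466 = 773.7, giving N = 223 N.
ΣFx = 0: friction at the foot balances the wall's push, so f = N_wall = 223 N.

f ≈ 223 N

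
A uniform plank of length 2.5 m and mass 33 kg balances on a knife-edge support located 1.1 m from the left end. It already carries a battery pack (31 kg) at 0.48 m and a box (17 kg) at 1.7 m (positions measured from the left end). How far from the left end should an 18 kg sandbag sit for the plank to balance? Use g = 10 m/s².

Take moments about the knife-edge support (at 1.1 m from the left end).
Beam weight: 33 × 10 = 330 N down at 1.25 m → arm 0.15 m, τ = 330 × 0.15 = 49.5 N·m clockwise.
Battery pack: 31 × 10 = 310 N down at 0.48 m → arm 0.62 m, τ = 310 × 0.62 = 192.2 N·m counterclockwise.
Box: 17 × 10 = 170 N down at 1.7 m → arm 0.6 m, τ = 170 × 0.6 = 102 N·m clockwise.
Net moment of existing loads = 40.7 N·m counterclockwise.
The sandbag weighs 18 × 10 = 180 N and must supply an equal clockwise moment, so its lever arm about the knife-edge support is 40.7 / 180 = 0.226 m.
That puts it at 1.1 + 0.226 = 1.33 m from the left end.

x ≈ 1.33 m from the left end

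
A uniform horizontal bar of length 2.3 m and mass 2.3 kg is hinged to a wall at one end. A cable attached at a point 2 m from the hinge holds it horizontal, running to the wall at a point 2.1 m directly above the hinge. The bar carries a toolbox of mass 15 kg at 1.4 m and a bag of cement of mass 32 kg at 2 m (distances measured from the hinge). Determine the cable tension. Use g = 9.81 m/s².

T ≈ 594 N

Choose the hinge as the axis so the unknown hinge reaction has zero arm there.
Beam weight: 2.3 × 9.81 = 22.56 N down at 1.15 m → arm 1.15 m, τ = 22.56 × 1.15 = 25.94 N·m clockwise.
Toolbox: 15 × 9.81 = 147.2 N down at 1.4 m → arm 1.4 m, τ = 147.2 × 1.4 = 206.1 N·m clockwise.
Bag of cement: 32 × 9.81 = 313.9 N down at 2 m → arm 2 m, τ = 313.9 × 2 = 627.8 N·m clockwise.
Total clockwise load moment = 859.8 N·m.
The cable tension T acts at 2 m; only its component perpendicular to the bar, T sinθ, produces torque. sinθ = h/√(h²+d²) = 2.1/√(2.1²+2²) = 0.7241.
Setting net torque to zero: T × 2 × 0.7241 = 859.8 → T = 859.8 / 1.448 = 594 N.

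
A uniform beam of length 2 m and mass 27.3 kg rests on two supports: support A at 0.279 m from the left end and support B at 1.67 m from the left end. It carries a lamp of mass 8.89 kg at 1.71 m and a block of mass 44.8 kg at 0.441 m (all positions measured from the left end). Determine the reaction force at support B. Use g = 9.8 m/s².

Take moments about support A.
Beam weight: 27.3 × 9.8 = 267.5 N down at 1 m → arm 0.721 m, τ = 267.5 × 0.721 = 192.9 N·m clockwise.
Lamp: 8.89 × 9.8 = 87.12 N down at 1.71 m → arm 1.431 m, τ = 87.12 × 1.431 = 124.7 N·m clockwise.
Block: 44.8 × 9.8 = 439 N down at 0.441 m → arm 0.162 m, τ = 439 × 0.162 = 71.12 N·m clockwise.
Net load moment about support A = 388.7 N·m clockwise.
Reaction R at support B is upward at 1.67 m, arm 1.391 m → moment R × 1.391 counterclockwise.
Στ = 0 ⇒ R × 1.391 = 388.7 ⇒ R = 279 N.

R_B ≈ 279 N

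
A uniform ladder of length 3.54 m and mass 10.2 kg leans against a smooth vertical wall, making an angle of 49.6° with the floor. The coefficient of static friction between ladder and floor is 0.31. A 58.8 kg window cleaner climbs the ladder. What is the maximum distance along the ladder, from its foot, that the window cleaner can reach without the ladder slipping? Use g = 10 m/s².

About the foot of the ladder:
Ladder weight 10.2×10 = 102 N acts at 1.77 m along the ladder; its horizontal arm is 1.77·cos49.6° = 1.147 m → τ = 117 N·m clockwise.
Window cleaner weight 58.8×10 = 588 N at distance d → arm d·cos49.6° → τ = 588·d·0.6481 clockwise.
Wall normal N at the top has arm L sinθ = 2.696 m counterclockwise, so Στ = 0 gives N·2.696 = 117 + 381.1·d.
ΣFy = 0 ⇒ N_floor = 690 N, so the maximum friction is μ_s·N_floor = 0.31×690 = 213.9 N. ΣFx = 0 ⇒ N_wall = f, so at the slipping point N = 213.9 N.
Substituting: 213.9×2.696 = 117 + 381.1·d ⇒ d = (576.7 − 117) / 381.1 = 1.21 m.

d ≈ 1.21 m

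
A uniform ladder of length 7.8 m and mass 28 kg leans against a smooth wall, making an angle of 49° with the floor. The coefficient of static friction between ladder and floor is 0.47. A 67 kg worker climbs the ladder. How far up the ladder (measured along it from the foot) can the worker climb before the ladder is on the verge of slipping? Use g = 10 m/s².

Choose the foot of the ladder as the axis so the floor normal and friction both act there and drop out.
Ladder weight 28×10 = 280 N acts at 3.9 m along the ladder; its horizontal arm is 3.9·cos49° = 2.559 m → τ = 716.5 N·m clockwise.
Worker weight 67×10 = 670 N at distance d → arm d·cos49° → τ = 670·d·0.6561 clockwise.
Wall normal N at the top has arm L sinθ = 5.887 m counterclockwise, so Στ = 0 gives N·5.887 = 716.5 + 439.6·d.
ΣFy = 0 ⇒ N_floor = 950 N, so the maximum friction is μ_s·N_floor = 0.47×950 = 446.5 N. ΣFx = 0 ⇒ N_wall = f, so at the slipping point N = 446.5 N.
Substituting: 446.5×5.887 = 716.5 + 439.6·d ⇒ d = (2629 − 716.5) / 439.6 = 4.35 m.

d ≈ 4.35 m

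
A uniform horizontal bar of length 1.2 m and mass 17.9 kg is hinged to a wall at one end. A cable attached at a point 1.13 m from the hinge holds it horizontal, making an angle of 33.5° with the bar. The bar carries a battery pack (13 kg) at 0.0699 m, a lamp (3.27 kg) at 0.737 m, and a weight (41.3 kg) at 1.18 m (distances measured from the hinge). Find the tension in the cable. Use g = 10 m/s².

About the hinge:
Beam weight: 17.9 × 10 = 179 N down at 0.6 m → arm 0.6 m, τ = 179 × 0.6 = 107.4 N·m clockwise.
Battery pack: 13 × 10 = 130 N down at 0.0699 m → arm 0.0699 m, τ = 130 × 0.0699 = 9.087 N·m clockwise.
Lamp: 3.27 × 10 = 32.7 N down at 0.737 m → arm 0.737 m, τ = 32.7 × 0.737 = 24.1 N·m clockwise.
Weight: 41.3 × 10 = 413 N down at 1.18 m → arm 1.18 m, τ = 413 × 1.18 = 487.3 N·m clockwise.
Total clockwise load moment = 627.9 N·m.
The cable tension T acts at 1.13 m; only its component perpendicular to the bar, T sinθ, produces torque. sin 33.5° = 0.5519.
For rotational equilibrium, T × 1.13 × 0.5519 = 627.9, so T = 627.9 / 0.6236 = 1010 N.

T ≈ 1010 N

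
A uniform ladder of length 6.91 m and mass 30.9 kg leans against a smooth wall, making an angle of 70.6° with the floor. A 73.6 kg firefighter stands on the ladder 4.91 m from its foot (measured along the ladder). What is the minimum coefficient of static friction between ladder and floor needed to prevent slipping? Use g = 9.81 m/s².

μ_min ≈ 0.228

Take moments about the foot of the ladder.
Ladder weight 30.9×9.81 = 303.1 N acts at 3.455 m along the ladder; its horizontal arm is 3.455·cos70.6° = 1.148 m → τ = 348 N·m clockwise.
Firefighter: 73.6×9.81 = 722 N at 4.91 m → arm 1.631 m → τ = 1178 N·m clockwise.
Wall normal N acts horizontally at the top; its moment arm is the height L sinθ = 6.91·sin70.6° = 6.518 m, counterclockwise.
Balancing moments: N × 6.518 = 1526, giving N = 234.1 N.
ΣFx = 0 ⇒ f = N_wall = 234.1 N. ΣFy = 0 ⇒ N_floor = 1025 N.
μ_min = f / N_floor = 234.1 / 1025 = 0.228.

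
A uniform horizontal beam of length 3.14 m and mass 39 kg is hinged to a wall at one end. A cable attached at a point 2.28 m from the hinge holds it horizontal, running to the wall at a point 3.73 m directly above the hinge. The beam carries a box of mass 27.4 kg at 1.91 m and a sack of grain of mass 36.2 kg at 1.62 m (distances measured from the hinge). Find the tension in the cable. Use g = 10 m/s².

T ≈ 885 N

Sum moments about the hinge (the unknown hinge reaction has zero arm there).
Beam weight: 39 × 10 = 390 N down at 1.57 m → arm 1.57 m, τ = 390 × 1.57 = 612.3 N·m clockwise.
Box: 27.4 × 10 = 274 N down at 1.91 m → arm 1.91 m, τ = 274 × 1.91 = 523.3 N·m clockwise.
Sack of grain: 36.2 × 10 = 362 N down at 1.62 m → arm 1.62 m, τ = 362 × 1.62 = 586.4 N·m clockwise.
Total clockwise load moment = 1722 N·m.
The cable tension T acts at 2.28 m; only its component perpendicular to the beam, T sinθ, produces torque. sinθ = h/√(h²+d²) = 3.73/√(3.73²+2.28²) = 0.8532.
Balancing moments: T × 2.28 × 0.8532 = 1722, giving T = 1722 / 1.945 = 885 N.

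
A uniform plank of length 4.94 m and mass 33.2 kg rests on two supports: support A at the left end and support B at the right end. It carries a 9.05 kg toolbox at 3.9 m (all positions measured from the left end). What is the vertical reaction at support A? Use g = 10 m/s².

Sum moments about support B (its reaction then has zero moment arm).
Beam weight: 33.2 × 10 = 332 N down at 2.47 m → arm 2.47 m, τ = 332 × 2.47 = 820 N·m counterclockwise.
Toolbox: 9.05 × 10 = 90.5 N down at 3.9 m → arm 1.04 m, τ = 90.5 × 1.04 = 94.12 N·m counterclockwise.
Net load moment about support B = 914.1 N·m counterclockwise.
Reaction R at support A is upward at 0 m, arm 4.94 m → moment R × 4.94 clockwise.
For rotational equilibrium, R × 4.94 = 914.1, so R = 185 N.

R_A ≈ 185 N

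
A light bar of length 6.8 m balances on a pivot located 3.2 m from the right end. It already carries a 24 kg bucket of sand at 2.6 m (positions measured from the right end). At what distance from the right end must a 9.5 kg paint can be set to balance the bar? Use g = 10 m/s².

Take moments about the pivot (at 3.2 m from the right end).
Bucket of sand: 24 × 10 = 240 N down at 2.6 m → arm 0.6 m, τ = 240 × 0.6 = 144 N·m clockwise.
Net moment of existing loads = 144 N·m clockwise.
The paint can weighs 9.5 × 10 = 95 N and must supply an equal counterclockwise moment, so its lever arm about the pivot is 144 / 95 = 1.52 m.
That puts it at 3.2 + 1.52 = 4.72 m from the right end.

x ≈ 4.72 m from the right end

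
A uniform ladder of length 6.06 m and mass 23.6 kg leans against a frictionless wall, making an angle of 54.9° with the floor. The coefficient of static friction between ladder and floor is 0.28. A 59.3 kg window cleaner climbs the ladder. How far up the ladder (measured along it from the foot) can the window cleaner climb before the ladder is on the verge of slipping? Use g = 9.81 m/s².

d ≈ 2.17 m

Choose the foot of the ladder as the axis so the floor normal and friction both act there and drop out.
Ladder weight 23.6×9.81 = 231.5 N acts at 3.03 m along the ladder; its horizontal arm is 3.03·cos54.9° = 1.742 m → τ = 403.3 N·m clockwise.
Window cleaner weight 59.3×9.81 = 581.7 N at distance d → arm d·cos54.9° → τ = 581.7·d·0.575 clockwise.
Wall normal N at the top has arm L sinθ = 4.958 m counterclockwise, so Στ = 0 gives N·4.958 = 403.3 + 334.5·d.
ΣFy = 0 ⇒ N_floor = 813.2 N, so the maximum friction is μ_s·N_floor = 0.28×813.2 = 227.7 N. ΣFx = 0 ⇒ N_wall = f, so at the slipping point N = 227.7 N.
Substituting: 227.7×4.958 = 403.3 + 334.5·d ⇒ d = (1129 − 403.3) / 334.5 = 2.17 m.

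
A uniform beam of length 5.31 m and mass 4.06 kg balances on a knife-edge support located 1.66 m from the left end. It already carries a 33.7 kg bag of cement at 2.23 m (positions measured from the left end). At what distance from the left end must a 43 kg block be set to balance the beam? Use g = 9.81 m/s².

Sum moments about the knife-edge support (at 1.66 m from the left end) (the support reaction has zero arm there).
Beam weight: 4.06 × 9.81 = 39.83 N down at 2.655 m → arm 0.995 m, τ = 39.83 × 0.995 = 39.63 N·m clockwise.
Bag of cement: 33.7 × 9.81 = 330.6 N down at 2.23 m → arm 0.57 m, τ = 330.6 × 0.57 = 188.4 N·m clockwise.
Net moment of existing loads = 228 N·m clockwise.
The block weighs 43 × 9.81 = 421.8 N and must supply an equal counterclockwise moment, so its lever arm about the knife-edge support is 228 / 421.8 = 0.541 m.
That puts it at 1.66 − 0.541 = 1.12 m from the left end.

x ≈ 1.12 m from the left end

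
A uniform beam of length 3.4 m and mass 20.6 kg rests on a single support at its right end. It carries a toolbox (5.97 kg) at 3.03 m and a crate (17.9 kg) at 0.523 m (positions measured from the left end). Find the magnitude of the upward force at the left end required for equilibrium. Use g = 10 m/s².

About the right end:
Beam weight: 20.6 × 10 = 206 N down at 1.7 m → arm 1.7 m, τ = 206 × 1.7 = 350.2 N·m counterclockwise.
Toolbox: 5.97 × 10 = 59.7 N down at 3.03 m → arm 0.37 m, τ = 59.7 × 0.37 = 22.09 N·m counterclockwise.
Crate: 17.9 × 10 = 179 N down at 0.523 m → arm 2.877 m, τ = 179 × 2.877 = 515 N·m counterclockwise.
Net moment of the loads = 887.3 N·m counterclockwise.
The upward force F acts at the left end, arm 3.4 m, giving F × 3.4 clockwise.
Setting net torque to zero: F × 3.4 = 887.3 → F = 887.3 / 3.4 = 261 N.

F ≈ 261 N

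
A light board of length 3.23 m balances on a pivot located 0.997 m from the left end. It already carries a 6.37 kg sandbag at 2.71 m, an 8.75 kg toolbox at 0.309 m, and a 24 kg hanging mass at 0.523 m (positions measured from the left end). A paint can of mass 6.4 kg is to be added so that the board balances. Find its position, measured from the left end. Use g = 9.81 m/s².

Take moments about the pivot (at 0.997 m from the left end).
Sandbag: 6.37 × 9.81 = 62.49 N down at 2.71 m → arm 1.713 m, τ = 62.49 × 1.713 = 107 N·m clockwise.
Toolbox: 8.75 × 9.81 = 85.84 N down at 0.309 m → arm 0.688 m, τ = 85.84 × 0.688 = 59.06 N·m counterclockwise.
Hanging mass: 24 × 9.81 = 235.4 N down at 0.523 m → arm 0.474 m, τ = 235.4 × 0.474 = 111.6 N·m counterclockwise.
Net moment of existing loads = 63.66 N·m counterclockwise.
The paint can weighs 6.4 × 9.81 = 62.78 N and must supply an equal clockwise moment, so its lever arm about the pivot is 63.66 / 62.78 = 1.01 m.
That puts it at 0.997 + 1.01 = 2.01 m from the left end.

x ≈ 2.01 m from the left end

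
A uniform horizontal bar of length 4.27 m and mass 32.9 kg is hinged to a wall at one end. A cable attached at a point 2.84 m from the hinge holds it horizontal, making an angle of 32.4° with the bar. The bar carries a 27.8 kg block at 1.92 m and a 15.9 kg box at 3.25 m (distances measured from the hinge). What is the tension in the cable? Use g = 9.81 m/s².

T ≈ 1130 N

Taking torques about the hinge:
Beam weight: 32.9 × 9.81 = 322.7 N down at 2.135 m → arm 2.135 m, τ = 322.7 × 2.135 = 689 N·m clockwise.
Block: 27.8 × 9.81 = 272.7 N down at 1.92 m → arm 1.92 m, τ = 272.7 × 1.92 = 523.6 N·m clockwise.
Box: 15.9 × 9.81 = 156 N down at 3.25 m → arm 3.25 m, τ = 156 × 3.25 = 507 N·m clockwise.
Total clockwise load moment = 1720 N·m.
The cable tension T acts at 2.84 m; only its component perpendicular to the bar, T sinθ, produces torque. sin 32.4° = 0.5358.
Setting net torque to zero: T × 2.84 × 0.5358 = 1720 → T = 1720 / 1.522 = 1130 N.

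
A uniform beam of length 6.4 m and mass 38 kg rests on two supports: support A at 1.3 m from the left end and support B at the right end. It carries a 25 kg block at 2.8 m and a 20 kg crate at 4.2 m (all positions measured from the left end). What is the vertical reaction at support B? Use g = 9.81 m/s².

R_B ≈ 323 N

Taking torques about support A:
Beam weight: 38 × 9.81 = 372.8 N down at 3.2 m → arm 1.9 m, τ = 372.8 × 1.9 = 708.3 N·m clockwise.
Block: 25 × 9.81 = 245.2 N down at 2.8 m → arm 1.5 m, τ = 245.2 × 1.5 = 367.8 N·m clockwise.
Crate: 20 × 9.81 = 196.2 N down at 4.2 m → arm 2.9 m, τ = 196.2 × 2.9 = 569 N·m clockwise.
Net load moment about support A = 1645 N·m clockwise.
Reaction R at support B is upward at 6.4 m, arm 5.1 m → moment R × 5.1 counterclockwise.
For rotational equilibrium, R × 5.1 = 1645, so R = 323 N.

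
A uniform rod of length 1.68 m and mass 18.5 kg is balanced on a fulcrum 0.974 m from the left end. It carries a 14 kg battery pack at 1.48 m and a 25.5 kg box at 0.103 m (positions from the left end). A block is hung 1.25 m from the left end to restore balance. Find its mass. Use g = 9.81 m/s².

m ≈ 63.8 kg

About the fulcrum (at 0.974 m from the left end):
Beam weight: 18.5 × 9.81 = 181.5 N down at 0.84 m → arm 0.134 m, τ = 181.5 × 0.134 = 24.32 N·m counterclockwise.
Battery pack: 14 × 9.81 = 137.3 N down at 1.48 m → arm 0.506 m, τ = 137.3 × 0.506 = 69.47 N·m clockwise.
Box: 25.5 × 9.81 = 250.2 N down at 0.103 m → arm 0.871 m, τ = 250.2 × 0.871 = 217.9 N·m counterclockwise.
Net moment of known loads = 172.8 N·m counterclockwise.
An unknown mass m at 1.25 m has arm 0.276 m; its moment is m·g·0.276 clockwise.
For rotational equilibrium, m × 9.81 × 0.276 = 172.8, so m = 172.8 / (9.81 × 0.276) = 63.8 kg.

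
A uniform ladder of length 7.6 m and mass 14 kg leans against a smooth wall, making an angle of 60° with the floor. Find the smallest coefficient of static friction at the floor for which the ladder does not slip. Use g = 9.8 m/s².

μ_min ≈ 0.289

Take moments about the foot of the ladder.
Ladder weight 14×9.8 = 137.2 N acts at 3.8 m along the ladder; its horizontal arm is 3.8·cos60° = 1.9 m → τ = 260.7 N·m clockwise.
Wall normal N acts horizontally at the top; its moment arm is the height L sinθ = 7.6·sin60° = 6.582 m, counterclockwise.
For rotational equilibrium, N × 6.582 = 260.7, so N = 39.61 N.
ΣFx = 0 ⇒ f = N_wall = 39.61 N. ΣFy = 0 ⇒ N_floor = 137.2 N.
μ_min = f / N_floor = 39.61 / 137.2 = 0.289.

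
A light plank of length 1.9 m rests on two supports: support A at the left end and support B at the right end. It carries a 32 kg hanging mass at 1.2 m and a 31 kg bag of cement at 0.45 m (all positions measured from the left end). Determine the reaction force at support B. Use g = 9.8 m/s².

R_B ≈ 270 N

Sum moments about support A (its reaction then has zero moment arm).
Hanging mass: 32 × 9.8 = 313.6 N down at 1.2 m → arm 1.2 m, τ = 313.6 × 1.2 = 376.3 N·m clockwise.
Bag of cement: 31 × 9.8 = 303.8 N down at 0.45 m → arm 0.45 m, τ = 303.8 × 0.45 = 136.7 N·m clockwise.
Net load moment about support A = 513 N·m clockwise.
Reaction R at support B is upward at 1.9 m, arm 1.9 m → moment R × 1.9 counterclockwise.
For rotational equilibrium, R × 1.9 = 513, so R = 270 N.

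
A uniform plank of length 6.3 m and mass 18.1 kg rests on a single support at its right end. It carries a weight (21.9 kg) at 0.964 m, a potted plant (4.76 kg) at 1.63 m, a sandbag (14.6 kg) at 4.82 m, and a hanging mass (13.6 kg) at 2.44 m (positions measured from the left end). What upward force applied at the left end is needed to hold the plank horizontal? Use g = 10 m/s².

About the right end:
Beam weight: 18.1 × 10 = 181 N down at 3.15 m → arm 3.15 m, τ = 181 × 3.15 = 570.1 N·m counterclockwise.
Weight: 21.9 × 10 = 219 N down at 0.964 m → arm 5.336 m, τ = 219 × 5.336 = 1169 N·m counterclockwise.
Potted plant: 4.76 × 10 = 47.6 N down at 1.63 m → arm 4.67 m, τ = 47.6 × 4.67 = 222.3 N·m counterclockwise.
Sandbag: 14.6 × 10 = 146 N down at 4.82 m → arm 1.48 m, τ = 146 × 1.48 = 216.1 N·m counterclockwise.
Hanging mass: 13.6 × 10 = 136 N down at 2.44 m → arm 3.86 m, τ = 136 × 3.86 = 525 N·m counterclockwise.
Net moment of the loads = 2702 N·m counterclockwise.
The upward force F acts at the left end, arm 6.3 m, giving F × 6.3 clockwise.
Balancing moments: F × 6.3 = 2702, giving F = 2702 / 6.3 = 429 N.

F ≈ 429 N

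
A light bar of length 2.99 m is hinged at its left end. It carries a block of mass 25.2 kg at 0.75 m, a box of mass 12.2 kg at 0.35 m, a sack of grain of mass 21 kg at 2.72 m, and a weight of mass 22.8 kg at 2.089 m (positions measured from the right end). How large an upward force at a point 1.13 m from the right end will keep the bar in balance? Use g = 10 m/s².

Choose the left end as the axis so the unknown pivot reaction has zero arm there.
Block: 25.2 × 10 = 252 N down at 0.75 m → arm 2.24 m, τ = 252 × 2.24 = 564.5 N·m clockwise.
Box: 12.2 × 10 = 122 N down at 0.35 m → arm 2.64 m, τ = 122 × 2.64 = 322.1 N·m clockwise.
Sack of grain: 21 × 10 = 210 N down at 2.72 m → arm 0.27 m, τ = 210 × 0.27 = 56.7 N·m clockwise.
Weight: 22.8 × 10 = 228 N down at 2.089 m → arm 0.901 m, τ = 228 × 0.901 = 205.4 N·m clockwise.
Net moment of the loads = 1149 N·m clockwise.
The upward force F acts at a point 1.13 m from the right end, arm 1.86 m, giving F × 1.86 counterclockwise.
Στ = 0 ⇒ F × 1.86 = 1149 ⇒ F = 1149 / 1.86 = 618 N.

F ≈ 618 N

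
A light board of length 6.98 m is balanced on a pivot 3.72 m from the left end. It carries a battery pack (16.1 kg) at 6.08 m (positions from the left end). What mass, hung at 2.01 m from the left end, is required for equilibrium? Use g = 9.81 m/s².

Sum moments about the pivot (at 3.72 m from the left end) (the support reaction has zero arm there).
Battery pack: 16.1 × 9.81 = 157.9 N down at 6.08 m → arm 2.36 m, τ = 157.9 × 2.36 = 372.6 N·m clockwise.
Net moment of known loads = 372.6 N·m clockwise.
An unknown mass m at 2.01 m has arm 1.71 m; its moment is m·g·1.71 counterclockwise.
For rotational equilibrium, m × 9.81 × 1.71 = 372.6, so m = 372.6 / (9.81 × 1.71) = 22.2 kg.

m ≈ 22.2 kg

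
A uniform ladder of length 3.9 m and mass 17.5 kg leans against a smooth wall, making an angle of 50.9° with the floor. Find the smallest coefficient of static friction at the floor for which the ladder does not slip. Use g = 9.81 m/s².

Choose the foot of the ladder as the axis so the floor normal and friction both act there and drop out.
Ladder weight 17.5×9.81 = 171.7 N acts at 1.95 m along the ladder; its horizontal arm is 1.95·cos50.9° = 1.23 m → τ = 211.2 N·m clockwise.
Wall normal N acts horizontally at the top; its moment arm is the height L sinθ = 3.9·sin50.9° = 3.027 m, counterclockwise.
Balancing moments: N × 3.027 = 211.2, giving N = 69.77 N.
ΣFx = 0 ⇒ f = N_wall = 69.77 N. ΣFy = 0 ⇒ N_floor = 171.7 N.
μ_min = f / N_floor = 69.77 / 171.7 = 0.406.

μ_min ≈ 0.406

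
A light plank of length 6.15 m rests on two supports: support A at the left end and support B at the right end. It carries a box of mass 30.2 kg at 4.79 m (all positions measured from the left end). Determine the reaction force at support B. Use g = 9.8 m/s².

R_B ≈ 231 N

Sum moments about support A (its reaction then has zero moment arm).
Box: 30.2 × 9.8 = 296 N down at 4.79 m → arm 4.79 m, τ = 296 × 4.79 = 1418 N·m clockwise.
Net load moment about support A = 1418 N·m clockwise.
Reaction R at support B is upward at 6.15 m, arm 6.15 m → moment R × 6.15 counterclockwise.
Balancing moments: R × 6.15 = 1418, giving R = 231 N.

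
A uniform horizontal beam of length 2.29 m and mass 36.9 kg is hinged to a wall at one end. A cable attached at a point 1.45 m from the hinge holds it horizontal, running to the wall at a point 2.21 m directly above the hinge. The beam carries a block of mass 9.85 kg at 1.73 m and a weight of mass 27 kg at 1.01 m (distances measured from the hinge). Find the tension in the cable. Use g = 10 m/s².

T ≈ 714 N

Sum moments about the hinge (the unknown hinge reaction has zero arm there).
Beam weight: 36.9 × 10 = 369 N down at 1.145 m → arm 1.145 m, τ = 369 × 1.145 = 422.5 N·m clockwise.
Block: 9.85 × 10 = 98.5 N down at 1.73 m → arm 1.73 m, τ = 98.5 × 1.73 = 170.4 N·m clockwise.
Weight: 27 × 10 = 270 N down at 1.01 m → arm 1.01 m, τ = 270 × 1.01 = 272.7 N·m clockwise.
Total clockwise load moment = 865.6 N·m.
The cable tension T acts at 1.45 m; only its component perpendicular to the beam, T sinθ, produces torque. sinθ = h/√(h²+d²) = 2.21/√(2.21²+1.45²) = 0.8361.
For rotational equilibrium, T × 1.45 × 0.8361 = 865.6, so T = 865.6 / 1.212 = 714 N.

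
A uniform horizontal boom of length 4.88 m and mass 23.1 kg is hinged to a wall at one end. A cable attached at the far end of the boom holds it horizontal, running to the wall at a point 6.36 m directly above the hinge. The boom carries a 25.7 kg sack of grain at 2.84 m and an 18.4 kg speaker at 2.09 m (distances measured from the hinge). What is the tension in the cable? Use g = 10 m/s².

T ≈ 433 N

About the hinge:
Beam weight: 23.1 × 10 = 231 N down at 2.44 m → arm 2.44 m, τ = 231 × 2.44 = 563.6 N·m clockwise.
Sack of grain: 25.7 × 10 = 257 N down at 2.84 m → arm 2.84 m, τ = 257 × 2.84 = 729.9 N·m clockwise.
Speaker: 18.4 × 10 = 184 N down at 2.09 m → arm 2.09 m, τ = 184 × 2.09 = 384.6 N·m clockwise.
Total clockwise load moment = 1678 N·m.
The cable tension T acts at 4.88 m; only its component perpendicular to the boom, T sinθ, produces torque. sinθ = h/√(h²+d²) = 6.36/√(6.36²+4.88²) = 0.7934.
For rotational equilibrium, T × 4.88 × 0.7934 = 1678, so T = 1678 / 3.872 = 433 N.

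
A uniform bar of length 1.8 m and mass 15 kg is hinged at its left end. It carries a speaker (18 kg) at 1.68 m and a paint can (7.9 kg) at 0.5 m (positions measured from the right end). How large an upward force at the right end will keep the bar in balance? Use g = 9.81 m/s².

Choose the left end as the axis so the unknown pivot reaction has zero arm there.
Beam weight: 15 × 9.81 = 147.2 N down at 0.9 m → arm 0.9 m, τ = 147.2 × 0.9 = 132.5 N·m clockwise.
Speaker: 18 × 9.81 = 176.6 N down at 1.68 m → arm 0.12 m, τ = 176.6 × 0.12 = 21.19 N·m clockwise.
Paint can: 7.9 × 9.81 = 77.5 N down at 0.5 m → arm 1.3 m, τ = 77.5 × 1.3 = 100.8 N·m clockwise.
Net moment of the loads = 254.5 N·m clockwise.
The upward force F acts at the right end, arm 1.8 m, giving F × 1.8 counterclockwise.
For rotational equilibrium, F × 1.8 = 254.5, so F = 254.5 / 1.8 = 141 N.

F ≈ 141 N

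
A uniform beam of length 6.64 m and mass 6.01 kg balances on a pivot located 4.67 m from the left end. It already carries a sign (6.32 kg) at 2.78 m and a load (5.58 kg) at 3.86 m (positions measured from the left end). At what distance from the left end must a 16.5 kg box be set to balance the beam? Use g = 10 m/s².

Take moments about the pivot (at 4.67 m from the left end).
Beam weight: 6.01 × 10 = 60.1 N down at 3.32 m → arm 1.35 m, τ = 60.1 × 1.35 = 81.14 N·m counterclockwise.
Sign: 6.32 × 10 = 63.2 N down at 2.78 m → arm 1.89 m, τ = 63.2 × 1.89 = 119.4 N·m counterclockwise.
Load: 5.58 × 10 = 55.8 N down at 3.86 m → arm 0.81 m, τ = 55.8 × 0.81 = 45.2 N·m counterclockwise.
Net moment of existing loads = 245.7 N·m counterclockwise.
The box weighs 16.5 × 10 = 165 N and must supply an equal clockwise moment, so its lever arm about the pivot is 245.7 / 165 = 1.49 m.
That puts it at 4.67 + 1.49 = 6.16 m from the left end.

x ≈ 6.16 m from the left end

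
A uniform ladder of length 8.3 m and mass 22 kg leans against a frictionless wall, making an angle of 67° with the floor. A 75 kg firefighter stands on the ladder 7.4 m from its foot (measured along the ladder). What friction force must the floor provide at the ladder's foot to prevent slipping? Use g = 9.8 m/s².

Taking torques about the foot of the ladder:
Ladder weight 22×9.8 = 215.6 N acts at 4.15 m along the ladder; its horizontal arm is 4.15·cos67° = 1.622 m → τ = 349.7 N·m clockwise.
Firefighter: 75×9.8 = 735 N at 7.4 m → arm 2.891 m → τ = 2125 N·m clockwise.
Wall normal N acts horizontally at the top; its moment arm is the height L sinθ = 8.3·sin67° = 7.64 m, counterclockwise.
Setting net torque to zero: N × 7.64 = 2475 → N = 324 N.
ΣFx = 0: friction at the foot balances the wall's push, so f = N_wall = 324 N.

f ≈ 324 N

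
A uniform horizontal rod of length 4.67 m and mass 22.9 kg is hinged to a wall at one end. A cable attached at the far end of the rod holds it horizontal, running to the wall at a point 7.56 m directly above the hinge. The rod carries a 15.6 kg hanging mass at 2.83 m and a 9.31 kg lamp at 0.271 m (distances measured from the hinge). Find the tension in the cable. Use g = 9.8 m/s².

T ≈ 247 N

Taking torques about the hinge:
Beam weight: 22.9 × 9.8 = 224.4 N down at 2.335 m → arm 2.335 m, τ = 224.4 × 2.335 = 524 N·m clockwise.
Hanging mass: 15.6 × 9.8 = 152.9 N down at 2.83 m → arm 2.83 m, τ = 152.9 × 2.83 = 432.7 N·m clockwise.
Lamp: 9.31 × 9.8 = 91.24 N down at 0.271 m → arm 0.271 m, τ = 91.24 × 0.271 = 24.73 N·m clockwise.
Total clockwise load moment = 981.4 N·m.
The cable tension T acts at 4.67 m; only its component perpendicular to the rod, T sinθ, produces torque. sinθ = h/√(h²+d²) = 7.56/√(7.56²+4.67²) = 0.8508.
For rotational equilibrium, T × 4.67 × 0.8508 = 981.4, so T = 981.4 / 3.973 = 247 N.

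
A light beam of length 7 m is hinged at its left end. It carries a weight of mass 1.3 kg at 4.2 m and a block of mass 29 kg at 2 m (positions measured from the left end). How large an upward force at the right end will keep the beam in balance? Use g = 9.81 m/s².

Choose the left end as the axis so the unknown pivot reaction has zero arm there.
Weight: 1.3 × 9.81 = 12.75 N down at 4.2 m → arm 4.2 m, τ = 12.75 × 4.2 = 53.55 N·m clockwise.
Block: 29 × 9.81 = 284.5 N down at 2 m → arm 2 m, τ = 284.5 × 2 = 569 N·m clockwise.
Net moment of the loads = 622.5 N·m clockwise.
The upward force F acts at the right end, arm 7 m, giving F × 7 counterclockwise.
For rotational equilibrium, F × 7 = 622.5, so F = 622.5 / 7 = 88.9 N.

F ≈ 88.9 N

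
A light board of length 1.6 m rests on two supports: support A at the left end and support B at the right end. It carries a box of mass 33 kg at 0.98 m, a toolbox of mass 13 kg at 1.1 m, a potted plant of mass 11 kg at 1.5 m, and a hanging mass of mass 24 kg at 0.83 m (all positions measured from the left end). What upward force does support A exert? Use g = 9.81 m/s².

About support B:
Box: 33 × 9.81 = 323.7 N down at 0.98 m → arm 0.62 m, τ = 323.7 × 0.62 = 200.7 N·m counterclockwise.
Toolbox: 13 × 9.81 = 127.5 N down at 1.1 m → arm 0.5 m, τ = 127.5 × 0.5 = 63.75 N·m counterclockwise.
Potted plant: 11 × 9.81 = 107.9 N down at 1.5 m → arm 0.1 m, τ = 107.9 × 0.1 = 10.79 N·m counterclockwise.
Hanging mass: 24 × 9.81 = 235.4 N down at 0.83 m → arm 0.77 m, τ = 235.4 × 0.77 = 181.3 N·m counterclockwise.
Net load moment about support B = 456.5 N·m counterclockwise.
Reaction R at support A is upward at 0 m, arm 1.6 m → moment R × 1.6 clockwise.
For rotational equilibrium, R × 1.6 = 456.5, so R = 285 N.

R_A ≈ 285 N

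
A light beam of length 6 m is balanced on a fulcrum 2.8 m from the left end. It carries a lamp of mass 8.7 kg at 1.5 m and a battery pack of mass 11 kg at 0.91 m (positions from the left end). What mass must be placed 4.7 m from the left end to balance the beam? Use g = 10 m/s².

Taking torques about the fulcrum (at 2.8 m from the left end):
Lamp: 8.7 × 10 = 87 N down at 1.5 m → arm 1.3 m, τ = 87 × 1.3 = 113.1 N·m counterclockwise.
Battery pack: 11 × 10 = 110 N down at 0.91 m → arm 1.89 m, τ = 110 × 1.89 = 207.9 N·m counterclockwise.
Net moment of known loads = 321 N·m counterclockwise.
An unknown mass m at 4.7 m has arm 1.9 m; its moment is m·g·1.9 clockwise.
Setting net torque to zero: m × 10 × 1.9 = 321 → m = 321 / (10 × 1.9) = 16.9 kg.

m ≈ 16.9 kg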